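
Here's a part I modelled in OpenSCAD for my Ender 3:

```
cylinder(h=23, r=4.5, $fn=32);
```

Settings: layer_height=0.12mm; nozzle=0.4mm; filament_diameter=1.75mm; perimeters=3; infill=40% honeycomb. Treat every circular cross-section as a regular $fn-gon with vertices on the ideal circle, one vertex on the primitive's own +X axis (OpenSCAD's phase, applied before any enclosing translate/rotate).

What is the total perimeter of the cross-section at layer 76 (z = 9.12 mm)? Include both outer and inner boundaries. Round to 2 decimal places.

At z = 9.12 mm: the cylinder: section is a regular 32-gon, circumradius r=4.5 (perimeter = 2·32·4.500·sin(180°/32) = 28.23 mm). Overall, the cross-section is a single solid region. Total boundary length (outer) = 28.23 mm.

28.23 mm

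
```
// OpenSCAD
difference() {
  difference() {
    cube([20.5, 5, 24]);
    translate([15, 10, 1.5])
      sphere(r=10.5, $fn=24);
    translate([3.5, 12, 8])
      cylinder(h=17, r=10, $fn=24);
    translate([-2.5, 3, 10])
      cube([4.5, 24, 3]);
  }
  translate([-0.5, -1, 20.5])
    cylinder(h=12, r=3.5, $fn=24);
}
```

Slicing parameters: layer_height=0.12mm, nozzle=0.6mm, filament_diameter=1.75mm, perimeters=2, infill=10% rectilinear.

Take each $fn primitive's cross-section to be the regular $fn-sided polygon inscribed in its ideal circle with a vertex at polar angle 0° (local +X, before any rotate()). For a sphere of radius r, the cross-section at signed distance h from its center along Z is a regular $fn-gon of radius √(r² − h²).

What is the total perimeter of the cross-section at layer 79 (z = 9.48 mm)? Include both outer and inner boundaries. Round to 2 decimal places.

At z = 9.48 mm: the 20.5×5 cube contributes its full rectangle (perimeter 51.00 mm); the r=10.5 sphere at (15, 10) contributes a regular 24-gon of circumradius √(10.5²−7.98²) = 6.824 (perimeter = 2·24·6.824·sin(180°/24) = 42.76 mm); the r=10 cylinder at (3.5, 12) gives a regular 24-gon of circumradius 10 (constant along its height) (perimeter = 2·24·10.000·sin(180°/24) = 62.65 mm); the cube at (-2.5, 3) does not reach this height (z outside [10, 13]); Taking the first minus the rest: starting from the 20.5×5 cube, the r=10.5 sphere at (15, 10) partially overlaps it — only the 11.23 mm² overlap (of its 144.64 mm²) is removed, clipping the outline; the r=10 cylinder at (3.5, 12) partially overlaps it — only the 23.89 mm² overlap (of its 310.58 mm²) is removed, clipping the outline — boundary = 50.45 mm; the cylinder at (-0.5, -1) does not reach this height (z outside [20.5, 32.5]); Subtracting the remaining from the first: none of the subtracted shapes is present at this height, so the result so far is unchanged — boundary = 50.45 mm. Overall, the cross-section is a single solid region. Total boundary length (outer) = 50.45 mm.

50.45 mm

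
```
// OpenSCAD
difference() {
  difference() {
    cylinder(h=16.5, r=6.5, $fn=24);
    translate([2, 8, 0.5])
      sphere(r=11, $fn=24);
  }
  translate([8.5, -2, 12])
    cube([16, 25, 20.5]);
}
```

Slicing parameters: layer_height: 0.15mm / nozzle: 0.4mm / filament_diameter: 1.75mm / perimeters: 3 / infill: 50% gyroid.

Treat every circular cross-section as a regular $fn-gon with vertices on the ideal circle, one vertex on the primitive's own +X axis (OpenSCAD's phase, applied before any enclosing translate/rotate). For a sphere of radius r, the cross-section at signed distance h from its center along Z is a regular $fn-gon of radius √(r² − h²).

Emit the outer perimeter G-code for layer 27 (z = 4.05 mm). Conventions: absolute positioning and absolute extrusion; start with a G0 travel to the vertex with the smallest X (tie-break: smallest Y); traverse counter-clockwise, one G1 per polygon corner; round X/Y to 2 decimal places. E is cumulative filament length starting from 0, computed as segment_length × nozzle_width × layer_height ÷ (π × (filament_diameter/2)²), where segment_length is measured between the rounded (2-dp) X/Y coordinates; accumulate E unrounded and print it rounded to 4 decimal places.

At z = 4.05 mm: the r=6.5 cylinder contributes a regular 24-gon of circumradius 6.5; the r=11 sphere at (2, 8) slices to a regular 24-gon of circumradius 10.411 (√(r²−h²) with h=3.55 from center); Taking the first minus the rest: starting from the r=6.5 cylinder, the r=11 sphere at (2, 8) partially overlaps it — only the 83.52 mm² overlap (of its 336.66 mm²) is removed, clipping the outline — 1 connected region; the cube at (8.5, -2) is absent (z outside [12, 32.5]); Taking the first minus the rest: none of the subtracted shapes is present at this height, so the result so far is unchanged — 1 connected region. The outline is a single polygon with 20 vertices. Extrusion per mm of travel: 0.4 × 0.15 / (π × 0.875²) = 0.024945. Accumulating E over each segment gives final E = 0.8694.

G0 X-6.50 Y0.00 Z4.05
G1 X-6.28 Y-1.68 E0.0423
G1 X-5.63 Y-3.25 E0.0847
G1 X-4.60 Y-4.60 E0.1270
G1 X-3.25 Y-5.63 E0.1694
G1 X-1.68 Y-6.28 E0.2118
G1 X0.00 Y-6.50 E0.2540
G1 X1.68 Y-6.28 E0.2963
G1 X3.25 Y-5.63 E0.3387
G1 X4.60 Y-4.60 E0.3810
G1 X5.63 Y-3.25 E0.4234
G1 X6.28 Y-1.68 E0.4658
G1 X6.32 Y-1.38 E0.4733
G1 X4.69 Y-2.06 E0.5174
G1 X2.00 Y-2.41 E0.5851
G1 X-0.69 Y-2.06 E0.6527
G1 X-3.21 Y-1.02 E0.7207
G1 X-5.36 Y0.64 E0.7885
G1 X-6.24 Y1.78 E0.8244
G1 X-6.28 Y1.68 E0.8271
G1 X-6.50 Y0.00 E0.8694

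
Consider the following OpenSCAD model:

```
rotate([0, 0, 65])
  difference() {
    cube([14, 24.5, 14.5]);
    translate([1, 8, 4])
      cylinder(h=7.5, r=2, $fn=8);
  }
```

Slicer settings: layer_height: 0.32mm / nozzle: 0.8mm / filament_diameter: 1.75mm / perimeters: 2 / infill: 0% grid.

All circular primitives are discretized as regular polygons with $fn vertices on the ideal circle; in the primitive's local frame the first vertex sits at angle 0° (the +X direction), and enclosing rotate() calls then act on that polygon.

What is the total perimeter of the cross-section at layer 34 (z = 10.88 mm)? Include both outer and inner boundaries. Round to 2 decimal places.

At z = 10.88 mm: the cube (footprint 14×24.5) is included at this height (perimeter 77.00 mm); the r=2 cylinder at (1, 8) contributes a regular 8-gon of circumradius 2 (perimeter = 2·8·2.000·sin(180°/8) = 12.25 mm); Taking the first minus the rest: starting from the 14×24.5 cube, the r=2 cylinder at (1, 8) partially overlaps it — only the 9.24 mm² overlap (of its 11.31 mm²) is removed, clipping the outline — boundary = 82.12 mm; (whole slice rotated 65° about Z — lengths, areas and connectivity unchanged). Overall, the cross-section is a single solid region. Total boundary length (outer) = 82.12 mm.

82.12 mm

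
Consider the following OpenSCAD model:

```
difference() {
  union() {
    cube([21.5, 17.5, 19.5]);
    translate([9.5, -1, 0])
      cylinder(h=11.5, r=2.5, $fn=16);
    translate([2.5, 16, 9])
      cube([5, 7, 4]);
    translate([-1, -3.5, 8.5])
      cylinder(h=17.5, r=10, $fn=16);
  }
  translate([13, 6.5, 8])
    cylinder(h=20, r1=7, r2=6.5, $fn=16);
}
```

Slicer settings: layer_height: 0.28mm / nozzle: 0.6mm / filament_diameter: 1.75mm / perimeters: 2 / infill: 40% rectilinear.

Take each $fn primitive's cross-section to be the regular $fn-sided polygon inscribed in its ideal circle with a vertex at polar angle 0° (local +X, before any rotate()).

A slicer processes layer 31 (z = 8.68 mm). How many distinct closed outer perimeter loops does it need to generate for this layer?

At z = 8.68 mm: the cube (footprint 21.5×17.5) is included at this height; the r=2.5 cylinder at (9.5, -1) contributes a regular 16-gon of circumradius 2.5; the cube at (2.5, 16) is not intersected at this z (z outside [9, 13]); the cylinder at (-1, -3.5): section is a regular 16-gon, circumradius r=10; Taking the union: the regions partially overlap (shared area 45.36 mm²), so overlapping operands fuse into one piece — 1 connected region; the cone at (13, 6.5) (r1=7→r2=6.5) has section circumradius 6.983 here — a regular 16-gon; Subtracting the remaining from the first: starting from that combined region, the cone at (13, 6.5) partially overlaps it — only the 148.27 mm² overlap (of its 149.28 mm²) is removed, clipping the outline — 1 connected region. The result has 1 disconnected region.

1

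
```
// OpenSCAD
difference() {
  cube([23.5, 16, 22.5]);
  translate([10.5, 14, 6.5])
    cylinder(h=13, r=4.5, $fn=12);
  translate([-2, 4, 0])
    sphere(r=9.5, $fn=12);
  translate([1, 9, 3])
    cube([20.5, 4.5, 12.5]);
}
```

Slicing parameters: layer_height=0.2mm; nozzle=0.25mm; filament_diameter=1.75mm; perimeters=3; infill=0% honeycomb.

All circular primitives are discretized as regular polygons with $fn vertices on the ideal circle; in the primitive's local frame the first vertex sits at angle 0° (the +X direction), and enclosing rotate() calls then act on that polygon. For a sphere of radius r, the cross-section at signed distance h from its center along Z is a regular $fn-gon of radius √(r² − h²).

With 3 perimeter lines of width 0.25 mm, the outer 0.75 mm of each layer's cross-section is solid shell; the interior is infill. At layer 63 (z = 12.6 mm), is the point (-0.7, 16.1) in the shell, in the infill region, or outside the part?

outside

At z = 12.6 mm: the cube is present — its section is the full 23.5×16 rectangle; the r=4.5 cylinder at (10.5, 14) contributes a regular 12-gon of circumradius 4.5; the sphere at (-2, 4) is not intersected at this z (|z−center|=12.600 > r=9.5); the cube at (1, 9) (footprint 20.5×4.5) is included at this height; Subtracting the remaining from the first: starting from the 23.5×16 cube, the r=4.5 cylinder at (10.5, 14) partially overlaps it — only the 47.30 mm² overlap (of its 60.75 mm²) is removed, clipping the outline; the 20.5×4.5 cube at (1, 9) partially overlaps it — only the 66.31 mm² overlap (of its 92.25 mm²) is removed, clipping the outline — 1 connected region. Overall, the cross-section is a single solid region. The nearest boundary edge runs (0.00, 0.00)→(0.00, 16.00); distance from the point to it = 0.71 mm. The point is not inside any of the regions above, so it lies outside the cross-section (0.71 mm from the nearest boundary).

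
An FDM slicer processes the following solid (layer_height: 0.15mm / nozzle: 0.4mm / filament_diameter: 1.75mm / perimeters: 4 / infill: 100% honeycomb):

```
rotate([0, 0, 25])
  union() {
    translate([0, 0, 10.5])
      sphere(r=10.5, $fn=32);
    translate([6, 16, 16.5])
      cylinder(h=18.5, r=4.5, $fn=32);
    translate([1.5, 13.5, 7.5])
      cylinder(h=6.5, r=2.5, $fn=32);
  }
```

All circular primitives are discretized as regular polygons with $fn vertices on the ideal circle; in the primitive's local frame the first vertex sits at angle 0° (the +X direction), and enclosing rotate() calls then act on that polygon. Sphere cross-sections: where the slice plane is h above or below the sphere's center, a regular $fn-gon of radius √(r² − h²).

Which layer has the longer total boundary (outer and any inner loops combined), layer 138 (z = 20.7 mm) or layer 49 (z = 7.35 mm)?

layer 49 (z = 7.35 mm)

Layer 138 (z = 20.7): the r=10.5 sphere slices to a regular 32-gon of circumradius 2.492 (√(r²−h²) with h=10.2 from center) (perimeter = 2·32·2.492·sin(180°/32) = 15.63 mm); the r=4.5 cylinder at (6, 16) contributes a regular 32-gon of circumradius 4.5 (perimeter = 2·32·4.500·sin(180°/32) = 28.23 mm); the cylinder at (1.5, 13.5) does not reach this height (z outside [7.5, 14]); Taking the union: the 2 present regions are separate (no shared area or edge), so areas and boundary lengths simply add and each stays a separate island — boundary = 43.86 mm; (whole slice rotated 25° about Z — lengths, areas and connectivity unchanged). So its perimeter = 43.86 mm. Layer 49 (z = 7.35): the sphere: section is a regular 32-gon, circumradius = √(r²−h²) = √(10.5²−3.15²) = 10.016 (perimeter = 2·32·10.016·sin(180°/32) = 62.83 mm); the cylinder at (6, 16) does not reach this height (z outside [16.5, 35]); the cylinder at (1.5, 13.5) is not intersected at this z (z outside [7.5, 14]); Taking the union: only the r=10.5 sphere is present, so the union is just that shape — boundary = 62.83 mm; (whole slice rotated 25° about Z — lengths, areas and connectivity unchanged). So its perimeter = 62.83 mm. Layer 49 is larger (62.83 vs 43.86 mm).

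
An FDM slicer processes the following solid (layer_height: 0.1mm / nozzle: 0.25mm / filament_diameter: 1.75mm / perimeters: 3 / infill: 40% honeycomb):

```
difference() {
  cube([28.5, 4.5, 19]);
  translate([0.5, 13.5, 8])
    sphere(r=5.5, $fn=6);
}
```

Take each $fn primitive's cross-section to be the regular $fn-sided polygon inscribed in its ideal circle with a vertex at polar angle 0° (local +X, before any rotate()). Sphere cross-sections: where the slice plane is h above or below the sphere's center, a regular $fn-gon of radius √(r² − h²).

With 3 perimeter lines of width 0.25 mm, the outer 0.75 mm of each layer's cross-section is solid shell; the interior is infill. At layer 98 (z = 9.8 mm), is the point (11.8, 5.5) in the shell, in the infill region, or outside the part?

At z = 9.8 mm: the cube (footprint 28.5×4.5) is included at this height; the r=5.5 sphere at (0.5, 13.5) contributes a regular 6-gon of circumradius √(5.5²−1.8²) = 5.197; After the difference (first − rest): starting from the 28.5×4.5 cube, the r=5.5 sphere at (0.5, 13.5) misses the remaining region (no effect) — 1 connected region. Overall, the cross-section is a single solid region. The nearest boundary edge runs (0.00, 4.50)→(28.50, 4.50); distance from the point to it = 1.00 mm. The point is not inside any of the regions above, so it lies outside the cross-section (1.00 mm from the nearest boundary).

outside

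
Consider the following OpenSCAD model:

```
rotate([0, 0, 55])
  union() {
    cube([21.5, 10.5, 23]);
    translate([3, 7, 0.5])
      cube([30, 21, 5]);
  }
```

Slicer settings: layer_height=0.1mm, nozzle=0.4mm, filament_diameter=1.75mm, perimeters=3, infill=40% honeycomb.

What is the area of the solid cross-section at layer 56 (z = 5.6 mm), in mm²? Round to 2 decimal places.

225.75 mm²

At z = 5.6 mm: the cube is present — its section is the full 21.5×10.5 rectangle (area 225.75 mm²); the cube at (3, 7) is not intersected at this z (z outside [0.5, 5.5]); Merging all regions: only the 21.5×10.5 cube is present, so the union is just that shape — area = 225.75 mm²; (rotated 55° about Z; rotation is an isometry so areas/perimeters/island counts are preserved). Overall, the cross-section is a single solid region. Net area = 225.75 mm².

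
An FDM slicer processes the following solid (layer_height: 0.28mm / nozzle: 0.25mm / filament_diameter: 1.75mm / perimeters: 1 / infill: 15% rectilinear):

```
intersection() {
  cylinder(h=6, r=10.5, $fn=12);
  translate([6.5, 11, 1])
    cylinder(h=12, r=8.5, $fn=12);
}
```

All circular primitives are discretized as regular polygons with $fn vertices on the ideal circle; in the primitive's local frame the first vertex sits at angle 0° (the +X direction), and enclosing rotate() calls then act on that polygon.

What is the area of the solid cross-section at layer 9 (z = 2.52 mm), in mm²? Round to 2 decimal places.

53.42 mm²

At z = 2.52 mm: the r=10.5 cylinder gives a regular 12-gon of circumradius 10.5 (constant along its height) (area = (12/2)·10.500²·sin(360°/12) = 330.75 mm²); the cylinder at (6.5, 11): section is a regular 12-gon, circumradius r=8.5 (area = (12/2)·8.500²·sin(360°/12) = 216.75 mm²); Taking the intersection: the r=8.5 cylinder at (6.5, 11) partially overlaps the r=10.5 cylinder; clipping to the common part keeps 53.42 mm² — area = 53.42 mm². Overall, the cross-section is a single solid region. Net area = 53.42 mm².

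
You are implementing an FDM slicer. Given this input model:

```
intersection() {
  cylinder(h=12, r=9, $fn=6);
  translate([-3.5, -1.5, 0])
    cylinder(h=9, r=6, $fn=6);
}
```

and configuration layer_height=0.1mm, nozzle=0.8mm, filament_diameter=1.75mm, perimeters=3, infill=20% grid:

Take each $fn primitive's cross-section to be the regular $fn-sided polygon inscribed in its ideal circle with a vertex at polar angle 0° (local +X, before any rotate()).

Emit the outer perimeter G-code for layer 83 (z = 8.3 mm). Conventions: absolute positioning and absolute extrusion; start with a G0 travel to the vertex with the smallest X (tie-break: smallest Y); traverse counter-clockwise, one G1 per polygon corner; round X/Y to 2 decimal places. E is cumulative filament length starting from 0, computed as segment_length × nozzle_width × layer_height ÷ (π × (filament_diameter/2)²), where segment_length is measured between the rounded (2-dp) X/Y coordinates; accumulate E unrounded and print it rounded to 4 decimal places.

G0 X-8.82 Y-0.32 Z8.30
G1 X-5.13 Y-6.70 E0.2451
G1 X-0.50 Y-6.70 E0.3991
G1 X2.50 Y-1.50 E0.5988
G1 X-0.50 Y3.70 E0.7985
G1 X-6.50 Y3.70 E0.9980
G1 X-8.82 Y-0.32 E1.1524

At z = 8.3 mm: the cylinder: section is a regular 6-gon, circumradius r=9; the r=6 cylinder at (-3.5, -1.5) contributes a regular 6-gon of circumradius 6; Taking the intersection: the r=6 cylinder at (-3.5, -1.5) partially overlaps the r=9 cylinder; clipping to the common part keeps 85.62 mm² — 1 connected region. The outline is a single polygon with 6 vertices. Extrusion per mm of travel: 0.8 × 0.1 / (π × 0.875²) = 0.033260. Accumulating E over each segment gives final E = 1.1524.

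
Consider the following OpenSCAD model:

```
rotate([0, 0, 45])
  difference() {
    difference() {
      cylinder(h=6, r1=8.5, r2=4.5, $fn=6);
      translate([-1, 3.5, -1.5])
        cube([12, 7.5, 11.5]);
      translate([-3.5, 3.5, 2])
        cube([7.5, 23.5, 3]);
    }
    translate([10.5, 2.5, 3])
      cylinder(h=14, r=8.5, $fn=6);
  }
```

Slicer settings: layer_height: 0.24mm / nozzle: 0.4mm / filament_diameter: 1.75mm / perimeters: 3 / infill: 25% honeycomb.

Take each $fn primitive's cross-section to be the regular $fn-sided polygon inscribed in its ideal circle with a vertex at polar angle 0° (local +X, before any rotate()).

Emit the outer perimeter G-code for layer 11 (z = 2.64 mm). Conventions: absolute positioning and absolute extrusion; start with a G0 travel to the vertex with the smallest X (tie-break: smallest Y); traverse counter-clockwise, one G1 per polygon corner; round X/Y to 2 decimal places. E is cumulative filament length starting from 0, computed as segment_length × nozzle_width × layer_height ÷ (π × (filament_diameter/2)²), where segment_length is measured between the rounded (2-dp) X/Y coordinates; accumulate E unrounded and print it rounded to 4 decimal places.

At z = 2.64 mm: the cone: at t=0.440 of its height the radius interpolates to r₁+(r₂−r₁)t = 6.740, giving a regular 6-gon of that circumradius; the cube at (-1, 3.5) (footprint 12×7.5) is included at this height; the 7.5×23.5 cube at (-3.5, 3.5) contributes its full rectangle; Subtracting the remaining from the first: starting from the cone, the 12×7.5 cube at (-1, 3.5) partially overlaps it — only the 11.79 mm² overlap (of its 90.00 mm²) is removed, clipping the outline; the 7.5×23.5 cube at (-3.5, 3.5) partially overlaps it — only the 5.83 mm² overlap (of its 176.25 mm²) is removed, clipping the outline — 1 connected region; the cylinder at (10.5, 2.5) is absent (z outside [3, 17]); Taking the first minus the rest: none of the subtracted shapes is present at this height, so the result so far is unchanged — 1 connected region; (rotated 45° about Z; rotation is an isometry so areas/perimeters/island counts are preserved). The outline is a single polygon with 7 vertices. Extrusion per mm of travel: 0.4 × 0.24 / (π × 0.875²) = 0.039912. Accumulating E over each segment gives final E = 1.6393.

G0 X-6.44 Y1.49 Z2.64
G1 X-4.77 Y-4.77 E0.2586
G1 X1.74 Y-6.51 E0.5275
G1 X6.51 Y-1.74 E0.7968
G1 X4.77 Y4.77 E1.0657
G1 X0.86 Y5.81 E1.2272
G1 X-4.95 Y0.00 E1.5551
G1 X-6.44 Y1.49 E1.6393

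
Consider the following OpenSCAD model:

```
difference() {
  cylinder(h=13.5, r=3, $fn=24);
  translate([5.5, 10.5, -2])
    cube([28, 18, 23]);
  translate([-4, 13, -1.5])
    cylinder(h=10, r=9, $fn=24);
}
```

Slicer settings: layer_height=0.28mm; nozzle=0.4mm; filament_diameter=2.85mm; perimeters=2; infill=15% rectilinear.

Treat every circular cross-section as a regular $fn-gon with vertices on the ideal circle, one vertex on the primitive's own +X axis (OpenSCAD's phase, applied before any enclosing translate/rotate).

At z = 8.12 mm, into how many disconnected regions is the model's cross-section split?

1

At z = 8.12 mm: the cylinder: section is a regular 24-gon, circumradius r=3; the cube at (5.5, 10.5) is present — its section is the full 28×18 rectangle; the r=9 cylinder at (-4, 13) gives a regular 24-gon of circumradius 9 (constant along its height); Taking the first minus the rest: starting from the r=3 cylinder, the 28×18 cube at (5.5, 10.5) misses the remaining region (no effect); the r=9 cylinder at (-4, 13) misses the remaining region (no effect) — 1 connected region. The result has 1 disconnected region.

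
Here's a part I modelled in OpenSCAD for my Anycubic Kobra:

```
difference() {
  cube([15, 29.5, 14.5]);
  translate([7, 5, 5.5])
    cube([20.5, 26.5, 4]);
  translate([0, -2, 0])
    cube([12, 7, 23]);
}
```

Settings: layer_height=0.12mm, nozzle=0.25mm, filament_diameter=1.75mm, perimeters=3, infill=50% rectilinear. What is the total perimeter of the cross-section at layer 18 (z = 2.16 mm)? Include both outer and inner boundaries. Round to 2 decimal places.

89.00 mm

At z = 2.16 mm: the cube (footprint 15×29.5) is included at this height (perimeter 89.00 mm); the cube at (7, 5) is absent (z outside [5.5, 9.5]); the 12×7 cube at (0, -2) contributes its full rectangle (perimeter 38.00 mm); Subtracting the remaining from the first: starting from the 15×29.5 cube, the 12×7 cube at (0, -2) partially overlaps it — only the 60.00 mm² overlap (of its 84.00 mm²) is removed, clipping the outline — boundary = 89.00 mm. Overall, the cross-section is a single solid region. Total boundary length (outer) = 89.00 mm.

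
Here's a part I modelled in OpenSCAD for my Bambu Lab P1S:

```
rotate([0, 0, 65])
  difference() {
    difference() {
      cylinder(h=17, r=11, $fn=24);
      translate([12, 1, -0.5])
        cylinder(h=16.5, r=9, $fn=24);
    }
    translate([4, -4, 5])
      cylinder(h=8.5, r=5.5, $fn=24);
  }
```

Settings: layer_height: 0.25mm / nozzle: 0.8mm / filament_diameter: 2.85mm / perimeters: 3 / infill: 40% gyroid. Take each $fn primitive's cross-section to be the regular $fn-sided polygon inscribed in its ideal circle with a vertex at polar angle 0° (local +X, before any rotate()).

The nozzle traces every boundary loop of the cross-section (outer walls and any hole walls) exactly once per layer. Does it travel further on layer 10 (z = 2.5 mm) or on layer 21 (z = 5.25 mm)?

layer 21 (z = 5.25 mm)

Layer 10 (z = 2.5): the r=11 cylinder contributes a regular 24-gon of circumradius 11 (perimeter = 2·24·11.000·sin(180°/24) = 68.92 mm); the r=9 cylinder at (12, 1) gives a regular 24-gon of circumradius 9 (constant along its height) (perimeter = 2·24·9.000·sin(180°/24) = 56.39 mm); After the difference (first − rest): starting from the r=11 cylinder, the r=9 cylinder at (12, 1) partially overlaps it — only the 85.90 mm² overlap (of its 251.57 mm²) is removed, clipping the outline — boundary = 70.49 mm; the cylinder at (4, -4) is not intersected at this z (z outside [5, 13.5]); Taking the first minus the rest: none of the subtracted shapes is present at this height, so the result so far is unchanged — boundary = 70.49 mm; (rotated 65° about Z; rotation is an isometry so areas/perimeters/island counts are preserved). So its perimeter = 70.49 mm. Layer 21 (z = 5.25): the r=11 cylinder gives a regular 24-gon of circumradius 11 (constant along its height) (perimeter = 2·24·11.000·sin(180°/24) = 68.92 mm); the cylinder at (12, 1): section is a regular 24-gon, circumradius r=9 (perimeter = 2·24·9.000·sin(180°/24) = 56.39 mm); After the difference (first − rest): starting from the r=11 cylinder, the r=9 cylinder at (12, 1) partially overlaps it — only the 85.90 mm² overlap (of its 251.57 mm²) is removed, clipping the outline — boundary = 70.49 mm; the r=5.5 cylinder at (4, -4) contributes a regular 24-gon of circumradius 5.5 (perimeter = 2·24·5.500·sin(180°/24) = 34.46 mm); Subtracting the remaining from the first: starting from that combined region, the r=5.5 cylinder at (4, -4) partially overlaps it — only the 57.70 mm² overlap (of its 93.95 mm²) is removed, clipping the outline — boundary = 75.58 mm; (whole slice rotated 65° about Z — lengths, areas and connectivity unchanged). So its perimeter = 75.58 mm. Layer 21 is larger (75.58 vs 70.49 mm).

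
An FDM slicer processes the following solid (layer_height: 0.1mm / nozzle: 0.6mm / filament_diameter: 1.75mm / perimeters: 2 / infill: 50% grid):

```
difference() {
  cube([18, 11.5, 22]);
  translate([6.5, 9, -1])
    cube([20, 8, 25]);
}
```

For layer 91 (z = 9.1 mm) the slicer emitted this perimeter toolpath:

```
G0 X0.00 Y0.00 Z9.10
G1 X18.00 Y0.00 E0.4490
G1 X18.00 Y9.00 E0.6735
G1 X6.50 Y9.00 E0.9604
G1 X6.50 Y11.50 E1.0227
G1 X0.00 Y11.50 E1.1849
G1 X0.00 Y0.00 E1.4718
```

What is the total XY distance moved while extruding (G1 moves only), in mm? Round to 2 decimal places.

Sum the Euclidean lengths of each G1 segment: total = 59.00 mm.

59.00 mm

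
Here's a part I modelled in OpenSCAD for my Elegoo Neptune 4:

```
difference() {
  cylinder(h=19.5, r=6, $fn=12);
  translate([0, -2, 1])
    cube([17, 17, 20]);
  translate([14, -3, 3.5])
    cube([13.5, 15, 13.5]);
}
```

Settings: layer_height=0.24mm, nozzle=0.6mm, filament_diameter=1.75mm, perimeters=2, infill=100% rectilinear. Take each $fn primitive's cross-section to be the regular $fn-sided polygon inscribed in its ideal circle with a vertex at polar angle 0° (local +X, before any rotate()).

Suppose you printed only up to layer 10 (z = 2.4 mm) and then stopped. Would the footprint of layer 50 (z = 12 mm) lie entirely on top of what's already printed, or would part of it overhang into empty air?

entirely on top

Compare the two slices. At z = 2.4: the r=6 cylinder gives a regular 12-gon of circumradius 6 (constant along its height) (area = (12/2)·6.000²·sin(360°/12) = 108.00 mm²); the cube at (0, -2) is present — its section is the full 17×17 rectangle (area 289.00 mm²); the cube at (14, -3) does not reach this height (z outside [3.5, 17]); After the difference (first − rest): starting from the r=6 cylinder (108.00 mm²), the 17×17 cube at (0, -2) partially overlaps it — only the 38.46 mm² overlap (of its 289.00 mm²) is removed, clipping the outline — area = 69.54 mm². At z = 12: the r=6 cylinder gives a regular 12-gon of circumradius 6 (constant along its height) (area = (12/2)·6.000²·sin(360°/12) = 108.00 mm²); the cube at (0, -2) (footprint 17×17) is included at this height (area 289.00 mm²); the cube at (14, -3) is present — its section is the full 13.5×15 rectangle (area 202.50 mm²); After the difference (first − rest): starting from the r=6 cylinder (108.00 mm²), the 17×17 cube at (0, -2) partially overlaps it — only the 38.46 mm² overlap (of its 289.00 mm²) is removed, clipping the outline; the 13.5×15 cube at (14, -3) misses the remaining region (no effect) — area = 69.54 mm². Checking containment: the cross-section at z = 12 is a subset of the cross-section at z = 2.4.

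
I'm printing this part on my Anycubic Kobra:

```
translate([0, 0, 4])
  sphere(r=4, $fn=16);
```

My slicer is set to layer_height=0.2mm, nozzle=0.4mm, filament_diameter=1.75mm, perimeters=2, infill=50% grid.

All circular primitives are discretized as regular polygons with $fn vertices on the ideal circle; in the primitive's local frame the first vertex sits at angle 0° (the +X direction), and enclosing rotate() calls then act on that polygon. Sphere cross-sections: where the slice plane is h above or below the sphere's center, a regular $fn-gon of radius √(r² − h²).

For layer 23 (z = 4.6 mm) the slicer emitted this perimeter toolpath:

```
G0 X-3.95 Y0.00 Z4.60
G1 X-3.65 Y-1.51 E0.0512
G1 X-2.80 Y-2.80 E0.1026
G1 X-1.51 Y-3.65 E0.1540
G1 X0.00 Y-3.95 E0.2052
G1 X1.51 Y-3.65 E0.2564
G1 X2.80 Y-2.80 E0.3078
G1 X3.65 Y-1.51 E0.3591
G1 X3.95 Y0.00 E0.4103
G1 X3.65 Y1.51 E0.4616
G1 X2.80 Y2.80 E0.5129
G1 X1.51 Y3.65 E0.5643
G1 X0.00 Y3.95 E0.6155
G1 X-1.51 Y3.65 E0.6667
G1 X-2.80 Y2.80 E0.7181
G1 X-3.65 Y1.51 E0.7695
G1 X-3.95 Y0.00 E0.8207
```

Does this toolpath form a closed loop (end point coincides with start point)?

yes

Start point (G0): (-3.95, 0.00). End point (last G1): the path returns to the start — closed.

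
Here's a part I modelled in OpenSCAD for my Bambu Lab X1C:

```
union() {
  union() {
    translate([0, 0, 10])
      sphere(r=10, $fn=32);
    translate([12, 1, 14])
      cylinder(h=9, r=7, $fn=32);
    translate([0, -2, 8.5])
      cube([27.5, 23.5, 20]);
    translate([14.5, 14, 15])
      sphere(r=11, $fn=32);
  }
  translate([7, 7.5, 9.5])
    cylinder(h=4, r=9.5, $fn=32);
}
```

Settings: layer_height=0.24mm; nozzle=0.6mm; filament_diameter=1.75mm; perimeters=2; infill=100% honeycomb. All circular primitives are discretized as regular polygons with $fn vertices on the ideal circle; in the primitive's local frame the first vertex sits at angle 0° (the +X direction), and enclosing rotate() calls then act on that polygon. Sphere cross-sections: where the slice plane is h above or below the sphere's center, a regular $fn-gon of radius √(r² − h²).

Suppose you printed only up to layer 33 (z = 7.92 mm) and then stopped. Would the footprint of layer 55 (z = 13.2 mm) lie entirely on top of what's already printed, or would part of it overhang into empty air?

part overhangs

Compare the two slices. At z = 7.92: the sphere: section is a regular 32-gon, circumradius = √(r²−h²) = √(10²−2.08²) = 9.781 (area = (32/2)·9.781²·sin(360°/32) = 298.64 mm²); the cylinder at (12, 1) does not reach this height (z outside [14, 23]); the cube at (0, -2) is not intersected at this z (z outside [8.5, 28.5]); the r=11 sphere at (14.5, 14) slices to a regular 32-gon of circumradius 8.419 (√(r²−h²) with h=7.08 from center) (area = (32/2)·8.419²·sin(360°/32) = 221.23 mm²); Merging all regions: the 2 present regions are separate (no shared area or edge), so areas and boundary lengths simply add and each stays a separate island — area = 519.87 mm²; the cylinder at (7, 7.5) is absent (z outside [9.5, 13.5]); Combining (union): only the result so far is present, so the union is just that shape — area = 519.87 mm². At z = 13.2: the r=10 sphere contributes a regular 32-gon of circumradius √(10²−3.2²) = 9.474 (area = (32/2)·9.474²·sin(360°/32) = 280.18 mm²); the cylinder at (12, 1) is absent (z outside [14, 23]); the 27.5×23.5 cube at (0, -2) contributes its full rectangle (area 646.25 mm²); the sphere at (14.5, 14): section is a regular 32-gon, circumradius = √(r²−h²) = √(11²−1.8²) = 10.852 (area = (32/2)·10.852²·sin(360°/32) = 367.58 mm²); Merging all regions: the regions partially overlap — summed areas 1294.01 mm² minus the doubly-counted overlap 420.68 mm² gives 873.34 mm² — area = 873.34 mm²; the r=9.5 cylinder at (7, 7.5) gives a regular 32-gon of circumradius 9.5 (constant along its height) (area = (32/2)·9.500²·sin(360°/32) = 281.71 mm²); Taking the union: the regions partially overlap — summed areas 1155.05 mm² minus the doubly-counted overlap 275.36 mm² gives 879.68 mm² — area = 879.68 mm². Checking containment: at z = 13.2 the cross-section extends beyond the z = 7.92 cross-section by about 372.33 mm².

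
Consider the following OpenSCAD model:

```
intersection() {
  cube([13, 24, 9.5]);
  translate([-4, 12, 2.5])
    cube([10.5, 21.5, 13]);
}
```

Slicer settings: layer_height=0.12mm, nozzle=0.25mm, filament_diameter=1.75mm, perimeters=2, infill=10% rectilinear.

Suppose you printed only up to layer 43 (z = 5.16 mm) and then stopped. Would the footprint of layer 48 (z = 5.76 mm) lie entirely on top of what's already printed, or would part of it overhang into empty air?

entirely on top

Compare the two slices. At z = 5.16: the cube (footprint 13×24) is included at this height (area 312.00 mm²); the 10.5×21.5 cube at (-4, 12) contributes its full rectangle (area 225.75 mm²); After intersecting: the 10.5×21.5 cube at (-4, 12) partially overlaps the 13×24 cube; clipping to the common part keeps 78.00 mm² — area = 78.00 mm². At z = 5.76: the 13×24 cube contributes its full rectangle (area 312.00 mm²); the cube at (-4, 12) is present — its section is the full 10.5×21.5 rectangle (area 225.75 mm²); After intersecting: the 10.5×21.5 cube at (-4, 12) partially overlaps the 13×24 cube; clipping to the common part keeps 78.00 mm² — area = 78.00 mm². Checking containment: the cross-section at z = 5.76 is a subset of the cross-section at z = 5.16.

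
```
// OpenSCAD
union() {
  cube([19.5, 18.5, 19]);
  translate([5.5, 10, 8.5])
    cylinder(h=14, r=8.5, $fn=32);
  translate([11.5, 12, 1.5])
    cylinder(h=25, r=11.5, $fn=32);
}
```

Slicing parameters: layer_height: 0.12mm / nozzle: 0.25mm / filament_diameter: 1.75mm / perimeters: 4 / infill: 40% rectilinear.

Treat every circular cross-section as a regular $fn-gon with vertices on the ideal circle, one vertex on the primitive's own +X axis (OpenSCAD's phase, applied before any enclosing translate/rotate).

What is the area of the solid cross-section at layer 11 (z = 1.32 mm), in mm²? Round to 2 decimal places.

At z = 1.32 mm: the 19.5×18.5 cube contributes its full rectangle (area 360.75 mm²); the cylinder at (5.5, 10) does not reach this height (z outside [8.5, 22.5]); the cylinder at (11.5, 12) is absent (z outside [1.5, 26.5]); Taking the union: only the 19.5×18.5 cube is present, so the union is just that shape — area = 360.75 mm². Overall, the cross-section is a single solid region. Net area = 360.75 mm².

360.75 mm²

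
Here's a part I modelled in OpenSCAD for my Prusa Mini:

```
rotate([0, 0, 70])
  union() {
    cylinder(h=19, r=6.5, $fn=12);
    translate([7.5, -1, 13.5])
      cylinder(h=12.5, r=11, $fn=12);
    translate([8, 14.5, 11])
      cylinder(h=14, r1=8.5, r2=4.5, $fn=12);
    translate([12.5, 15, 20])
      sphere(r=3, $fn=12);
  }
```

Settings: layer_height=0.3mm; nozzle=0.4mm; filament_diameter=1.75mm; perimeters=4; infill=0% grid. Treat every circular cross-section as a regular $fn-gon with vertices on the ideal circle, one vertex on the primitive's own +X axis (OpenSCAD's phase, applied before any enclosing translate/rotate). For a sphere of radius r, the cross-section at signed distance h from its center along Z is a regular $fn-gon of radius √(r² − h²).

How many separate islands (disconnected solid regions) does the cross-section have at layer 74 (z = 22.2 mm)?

1

At z = 22.2 mm: the cylinder does not reach this height (z outside [0, 19]); the cylinder at (7.5, -1): section is a regular 12-gon, circumradius r=11; the cone at (8, 14.5): at t=0.800 of its height the radius interpolates to r₁+(r₂−r₁)t = 5.300, giving a regular 12-gon of that circumradius; the r=3 sphere at (12.5, 15) slices to a regular 12-gon of circumradius 2.040 (√(r²−h²) with h=2.2 from center); Combining (union): the regions partially overlap (shared area 9.46 mm²), so overlapping operands fuse into one piece — 1 connected region; (whole slice rotated 70° about Z — lengths, areas and connectivity unchanged). Overall, the cross-section is a single solid region. Island count = 1.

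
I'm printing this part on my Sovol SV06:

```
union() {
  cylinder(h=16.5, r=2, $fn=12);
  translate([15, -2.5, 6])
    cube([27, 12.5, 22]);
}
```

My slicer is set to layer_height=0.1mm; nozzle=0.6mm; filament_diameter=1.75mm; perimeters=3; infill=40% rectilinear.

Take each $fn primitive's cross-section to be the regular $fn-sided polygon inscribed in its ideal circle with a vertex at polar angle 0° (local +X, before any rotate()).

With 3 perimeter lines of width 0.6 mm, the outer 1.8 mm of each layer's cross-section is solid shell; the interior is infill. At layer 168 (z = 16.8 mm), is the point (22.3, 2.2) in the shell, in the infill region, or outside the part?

At z = 16.8 mm: the cylinder does not reach this height (z outside [0, 16.5]); the cube at (15, -2.5) is present — its section is the full 27×12.5 rectangle; Taking the union: only the 27×12.5 cube at (15, -2.5) is present, so the union is just that shape — 1 connected region. Overall, the cross-section is a single solid region. The nearest boundary edge runs (15.00, -2.50)→(42.00, -2.50); distance from the point to it = 4.70 mm. The point is inside the cross-section and 4.70 mm from the nearest boundary — more than the 1.8 mm shell width (3 × 0.6), so it's in the infill interior.

infill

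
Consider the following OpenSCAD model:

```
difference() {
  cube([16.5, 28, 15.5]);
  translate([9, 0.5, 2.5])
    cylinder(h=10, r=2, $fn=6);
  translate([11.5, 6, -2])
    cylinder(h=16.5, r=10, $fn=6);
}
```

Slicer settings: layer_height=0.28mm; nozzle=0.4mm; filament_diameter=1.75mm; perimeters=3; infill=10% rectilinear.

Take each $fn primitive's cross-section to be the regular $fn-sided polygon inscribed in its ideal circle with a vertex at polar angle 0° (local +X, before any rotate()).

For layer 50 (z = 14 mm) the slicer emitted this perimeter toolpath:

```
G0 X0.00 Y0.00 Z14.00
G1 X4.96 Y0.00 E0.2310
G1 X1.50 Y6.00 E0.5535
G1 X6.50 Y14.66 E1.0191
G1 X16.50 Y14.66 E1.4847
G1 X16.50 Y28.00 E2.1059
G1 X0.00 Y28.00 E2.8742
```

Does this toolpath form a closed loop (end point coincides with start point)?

no

Start point (G0): (0.00, 0.00). End point (last G1): the path does not return to the start — open.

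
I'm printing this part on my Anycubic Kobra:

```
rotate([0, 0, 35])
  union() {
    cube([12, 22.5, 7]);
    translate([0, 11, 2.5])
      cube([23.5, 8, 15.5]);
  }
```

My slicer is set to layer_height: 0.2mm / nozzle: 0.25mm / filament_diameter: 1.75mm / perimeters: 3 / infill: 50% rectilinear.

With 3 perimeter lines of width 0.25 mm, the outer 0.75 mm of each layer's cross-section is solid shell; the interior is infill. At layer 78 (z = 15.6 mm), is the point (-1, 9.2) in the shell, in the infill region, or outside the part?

outside

At z = 15.6 mm: the cube does not reach this height (z outside [0, 7]); the cube at (0, 11) is present — its section is the full 23.5×8 rectangle; Merging all regions: only the 23.5×8 cube at (0, 11) is present, so the union is just that shape — 1 connected region; (whole slice rotated 35° about Z — lengths, areas and connectivity unchanged). Overall, the cross-section is a single solid region. Undo the 35° rotation: the query point maps to (4.458, 8.110) in the un-rotated model frame. The nearest boundary edge runs (0.00, 11.00)→(23.50, 11.00); distance from the point to it = 2.89 mm. The point is not inside any of the regions above, so it lies outside the cross-section (2.89 mm from the nearest boundary).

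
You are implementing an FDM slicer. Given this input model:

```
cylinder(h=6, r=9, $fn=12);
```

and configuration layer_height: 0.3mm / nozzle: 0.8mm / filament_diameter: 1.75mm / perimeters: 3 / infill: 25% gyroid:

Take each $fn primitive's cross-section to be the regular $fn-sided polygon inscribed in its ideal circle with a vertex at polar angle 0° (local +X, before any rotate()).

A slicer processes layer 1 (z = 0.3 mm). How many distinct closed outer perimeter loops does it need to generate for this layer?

1

At z = 0.3 mm: the r=9 cylinder gives a regular 12-gon of circumradius 9 (constant along its height). The result has 1 disconnected region.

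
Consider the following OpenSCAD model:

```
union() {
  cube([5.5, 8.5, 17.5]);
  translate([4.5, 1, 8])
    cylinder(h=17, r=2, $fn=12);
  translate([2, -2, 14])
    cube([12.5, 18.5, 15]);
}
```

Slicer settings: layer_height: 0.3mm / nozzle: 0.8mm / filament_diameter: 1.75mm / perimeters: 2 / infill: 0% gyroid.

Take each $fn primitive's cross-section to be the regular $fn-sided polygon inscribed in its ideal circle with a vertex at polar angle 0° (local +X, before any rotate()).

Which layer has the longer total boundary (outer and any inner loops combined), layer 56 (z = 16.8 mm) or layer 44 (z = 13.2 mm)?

Layer 56 (z = 16.8): the cube is present — its section is the full 5.5×8.5 rectangle (perimeter 28.00 mm); the r=2 cylinder at (4.5, 1) contributes a regular 12-gon of circumradius 2 (perimeter = 2·12·2.000·sin(180°/12) = 12.42 mm); the cube at (2, -2) (footprint 12.5×18.5) is included at this height (perimeter 62.00 mm); Combining (union): the regions partially overlap (shared area 41.75 mm²), so the edge portions inside another operand are dropped and the merged outline is re-measured after clipping — boundary = 66.00 mm. So its perimeter = 66.00 mm. Layer 44 (z = 13.2): the 5.5×8.5 cube contributes its full rectangle (perimeter 28.00 mm); the r=2 cylinder at (4.5, 1) contributes a regular 12-gon of circumradius 2 (perimeter = 2·12·2.000·sin(180°/12) = 12.42 mm); the cube at (2, -2) is not intersected at this z (z outside [14, 29]); Combining (union): the regions partially overlap (shared area 7.73 mm²), so the edge portions inside another operand are dropped and the merged outline is re-measured after clipping — boundary = 29.78 mm. So its perimeter = 29.78 mm. Layer 56 is larger (66.00 vs 29.78 mm).

layer 56 (z = 16.8 mm)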